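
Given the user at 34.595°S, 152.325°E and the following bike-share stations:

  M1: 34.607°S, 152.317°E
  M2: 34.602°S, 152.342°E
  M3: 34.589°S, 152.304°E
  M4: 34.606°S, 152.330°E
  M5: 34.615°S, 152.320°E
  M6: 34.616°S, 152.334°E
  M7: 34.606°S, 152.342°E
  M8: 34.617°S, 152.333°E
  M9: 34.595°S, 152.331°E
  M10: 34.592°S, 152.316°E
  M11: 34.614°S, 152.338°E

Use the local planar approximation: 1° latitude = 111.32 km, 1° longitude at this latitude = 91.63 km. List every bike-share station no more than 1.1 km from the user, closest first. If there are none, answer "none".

M9, M10

Distances from 34.595°S, 152.325°E:
M1: √((-0.012·111.32)² + (-0.008·91.63)²) = √(1.78447 + 0.53735) = 1.524 km
M2: √((-0.007·111.32)² + (0.017·91.63)²) = √(0.60721 + 2.42646) = 1.742 km
M3: √((0.006·111.32)² + (-0.021·91.63)²) = √(0.44612 + 3.70266) = 2.037 km
M4: √((-0.011·111.32)² + (0.005·91.63)²) = √(1.49945 + 0.20990) = 1.307 km
M5: √((-0.020·111.32)² + (-0.005·91.63)²) = √(4.95686 + 0.20990) = 2.273 km
M6: √((-0.021·111.32)² + (0.009·91.63)²) = √(5.46493 + 0.68008) = 2.479 km
M7: √((-0.011·111.32)² + (0.017·91.63)²) = √(1.49945 + 2.42646) = 1.981 km
M8: √((-0.022·111.32)² + (0.008·91.63)²) = √(5.99780 + 0.53735) = 2.556 km
M9: √((0.000·111.32)² + (0.006·91.63)²) = √(0.00000 + 0.30226) = 0.550 km
M10: √((0.003·111.32)² + (-0.009·91.63)²) = √(0.11153 + 0.68008) = 0.890 km
M11: √((-0.019·111.32)² + (0.013·91.63)²) = √(4.47356 + 1.41893) = 2.427 km
Threshold 1.1 km: M9 (0.550 km), M10 (0.890 km) are within range.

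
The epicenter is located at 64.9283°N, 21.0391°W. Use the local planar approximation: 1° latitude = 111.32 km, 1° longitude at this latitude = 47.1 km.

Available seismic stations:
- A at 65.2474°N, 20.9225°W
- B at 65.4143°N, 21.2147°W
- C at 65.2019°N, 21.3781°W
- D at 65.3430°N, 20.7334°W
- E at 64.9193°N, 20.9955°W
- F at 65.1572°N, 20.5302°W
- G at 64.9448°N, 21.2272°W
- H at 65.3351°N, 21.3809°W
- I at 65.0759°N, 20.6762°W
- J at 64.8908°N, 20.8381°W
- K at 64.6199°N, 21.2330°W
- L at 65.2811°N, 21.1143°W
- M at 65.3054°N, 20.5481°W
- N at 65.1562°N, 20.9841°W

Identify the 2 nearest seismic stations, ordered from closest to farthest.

E, G

Distances from 64.9283°N, 21.0391°W:
A: √((0.3191·111.32)² + (0.1166·47.1)²) = √(1261.827545 + 30.160526) = 35.9442 km
B: √((0.4860·111.32)² + (-0.1756·47.1)²) = √(2926.974466 + 68.405471) = 54.7301 km
C: √((0.2736·111.32)² + (-0.3390·47.1)²) = √(927.638108 + 254.941896) = 34.3887 km
D: √((0.4147·111.32)² + (0.3057·47.1)²) = √(2131.152197 + 207.315938) = 48.3577 km
E: √((-0.0090·111.32)² + (0.0436·47.1)²) = √(1.003764 + 4.217109) = 2.2849 km
F: √((0.2289·111.32)² + (0.5089·47.1)²) = √(649.288903 + 574.522069) = 34.9830 km
G: √((0.0165·111.32)² + (-0.1881·47.1)²) = √(3.373761 + 78.490917) = 9.0479 km
H: √((0.4068·111.32)² + (-0.3418·47.1)²) = √(2050.729051 + 259.170717) = 48.0614 km
I: √((0.1476·111.32)² + (0.3629·47.1)²) = √(269.972240 + 292.156633) = 23.7093 km
J: √((-0.0375·111.32)² + (0.2010·47.1)²) = √(17.426450 + 89.625982) = 10.3466 km
K: √((-0.3084·111.32)² + (-0.1939·47.1)²) = √(1178.623603 + 83.406027) = 35.5251 km
L: √((0.3528·111.32)² + (-0.0752·47.1)²) = √(1542.423198 + 12.545197) = 39.4331 km
M: √((0.3771·111.32)² + (0.4910·47.1)²) = √(1762.217299 + 534.816501) = 47.9274 km
N: √((0.2279·111.32)² + (0.0550·47.1)²) = √(643.628173 + 6.710690) = 25.5017 km
Sorted: E (2.2849 km) < G (9.0479 km) < J (10.3466 km) < I (23.7093 km) < …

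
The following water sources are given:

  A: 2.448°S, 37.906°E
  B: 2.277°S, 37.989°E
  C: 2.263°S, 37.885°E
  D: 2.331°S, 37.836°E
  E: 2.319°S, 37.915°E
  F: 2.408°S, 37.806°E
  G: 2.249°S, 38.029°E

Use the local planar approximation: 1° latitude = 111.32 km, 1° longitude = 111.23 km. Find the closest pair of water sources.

B and G

Pairwise distances:
A–B: √((0.171·111.32)² + (0.083·111.23)²) = √(362.35864 + 85.23149) = 21.156 km
A–C: √((0.185·111.32)² + (-0.021·111.23)²) = √(424.12107 + 5.45610) = 20.726 km
A–D: √((0.117·111.32)² + (-0.070·111.23)²) = √(169.63604 + 60.62335) = 15.174 km
A–E: √((0.129·111.32)² + (0.009·111.23)²) = √(206.21764 + 1.00214) = 14.395 km
A–F: √((0.040·111.32)² + (-0.100·111.23)²) = √(19.82743 + 123.72113) = 11.981 km
A–G: √((0.199·111.32)² + (0.123·111.23)²) = √(490.74123 + 187.17770) = 26.037 km
B–C: √((0.014·111.32)² + (-0.104·111.23)²) = √(2.42886 + 133.81677) = 11.672 km
B–D: √((-0.054·111.32)² + (-0.153·111.23)²) = √(36.13549 + 289.61879) = 18.049 km
B–E: √((-0.042·111.32)² + (-0.074·111.23)²) = √(21.85974 + 67.74969) = 9.466 km
B–F: √((-0.131·111.32)² + (-0.183·111.23)²) = √(212.66156 + 414.32969) = 25.040 km
B–G: √((0.028·111.32)² + (0.040·111.23)²) = √(9.71544 + 19.79538) = 5.432 km
C–D: √((-0.068·111.32)² + (-0.049·111.23)²) = √(57.30127 + 29.70544) = 9.328 km
C–E: √((-0.056·111.32)² + (0.030·111.23)²) = √(38.86176 + 11.13490) = 7.071 km
C–F: √((-0.145·111.32)² + (-0.079·111.23)²) = √(260.54479 + 77.21436) = 18.378 km
C–G: √((0.014·111.32)² + (0.144·111.23)²) = √(2.42886 + 256.54813) = 16.093 km
D–E: √((0.012·111.32)² + (0.079·111.23)²) = √(1.78447 + 77.21436) = 8.888 km
D–F: √((-0.077·111.32)² + (-0.030·111.23)²) = √(73.47301 + 11.13490) = 9.198 km
D–G: √((0.082·111.32)² + (0.193·111.23)²) = √(83.32477 + 460.84883) = 23.328 km
E–F: √((-0.089·111.32)² + (-0.109·111.23)²) = √(98.15816 + 146.99307) = 15.657 km
E–G: √((0.070·111.32)² + (0.114·111.23)²) = √(60.72150 + 160.78798) = 14.883 km
F–G: √((0.159·111.32)² + (0.223·111.23)²) = √(313.28575 + 615.25280) = 30.472 km
Closest pair: B–G at 5.432 km.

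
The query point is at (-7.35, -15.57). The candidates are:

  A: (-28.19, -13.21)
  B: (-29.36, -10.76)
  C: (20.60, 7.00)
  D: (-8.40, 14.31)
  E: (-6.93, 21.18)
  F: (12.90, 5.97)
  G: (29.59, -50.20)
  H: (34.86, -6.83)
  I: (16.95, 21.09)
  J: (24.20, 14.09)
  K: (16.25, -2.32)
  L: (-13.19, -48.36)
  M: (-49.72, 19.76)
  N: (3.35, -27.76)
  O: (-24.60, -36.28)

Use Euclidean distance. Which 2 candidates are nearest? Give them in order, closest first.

N, A

Distances from (-7.35, -15.57):
A: √((-20.84)² + (2.36)²) = √(434.3056 + 5.5696) = 20.97
B: √((-22.01)² + (4.81)²) = √(484.4401 + 23.1361) = 22.53
C: √((27.95)² + (22.57)²) = √(781.2025 + 509.4049) = 35.93
D: √((-1.05)² + (29.88)²) = √(1.1025 + 892.8144) = 29.90
E: √((0.42)² + (36.75)²) = √(0.1764 + 1350.5625) = 36.75
F: √((20.25)² + (21.54)²) = √(410.0625 + 463.9716) = 29.56
G: √((36.94)² + (-34.63)²) = √(1364.5636 + 1199.2369) = 50.63
H: √((42.21)² + (8.74)²) = √(1781.6841 + 76.3876) = 43.11
I: √((24.30)² + (36.66)²) = √(590.4900 + 1343.9556) = 43.98
J: √((31.55)² + (29.66)²) = √(995.4025 + 879.7156) = 43.30
K: √((23.60)² + (13.25)²) = √(556.9600 + 175.5625) = 27.07
L: √((-5.84)² + (-32.79)²) = √(34.1056 + 1075.1841) = 33.31
M: √((-42.37)² + (35.33)²) = √(1795.2169 + 1248.2089) = 55.17
N: √((10.70)² + (-12.19)²) = √(114.4900 + 148.5961) = 16.22
O: √((-17.25)² + (-20.71)²) = √(297.5625 + 428.9041) = 26.95
Sorted: N (16.22) < A (20.97) < B (22.53) < O (26.95) < …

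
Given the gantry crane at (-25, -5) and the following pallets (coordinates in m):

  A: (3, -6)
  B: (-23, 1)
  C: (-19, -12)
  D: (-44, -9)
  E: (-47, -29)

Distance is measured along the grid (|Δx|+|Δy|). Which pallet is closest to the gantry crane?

Distances from (-25, -5):
A: 29 m
B: 8 m
C: 13 m
D: 23 m
E: 46 m
Minimum: B at 8 m.

B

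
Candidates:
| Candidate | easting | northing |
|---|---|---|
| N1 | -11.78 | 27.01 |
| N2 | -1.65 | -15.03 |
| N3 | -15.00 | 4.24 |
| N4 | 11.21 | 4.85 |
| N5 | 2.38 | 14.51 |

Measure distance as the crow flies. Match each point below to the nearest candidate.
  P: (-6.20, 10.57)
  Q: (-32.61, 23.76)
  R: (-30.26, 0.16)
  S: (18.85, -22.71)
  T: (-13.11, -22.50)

P at (-6.20, 10.57):
  N1: √((-5.58)² + (16.44)²) = √(31.1364 + 270.2736) = 17.36
  N2: √((4.55)² + (-25.60)²) = √(20.7025 + 655.3600) = 26.00
  N3: √((-8.80)² + (-6.33)²) = √(77.4400 + 40.0689) = 10.84
  N4: √((17.41)² + (-5.72)²) = √(303.1081 + 32.7184) = 18.33
  N5: √((8.58)² + (3.94)²) = √(73.6164 + 15.5236) = 9.44
  → nearest: N5 (9.44)
Q at (-32.61, 23.76):
  N1: √((20.83)² + (3.25)²) = √(433.8889 + 10.5625) = 21.08
  N2: √((30.96)² + (-38.79)²) = √(958.5216 + 1504.6641) = 49.63
  N3: √((17.61)² + (-19.52)²) = √(310.1121 + 381.0304) = 26.29
  N4: √((43.82)² + (-18.91)²) = √(1920.1924 + 357.5881) = 47.73
  N5: √((34.99)² + (-9.25)²) = √(1224.3001 + 85.5625) = 36.19
  → nearest: N1 (21.08)
R at (-30.26, 0.16):
  N1: √((18.48)² + (26.85)²) = √(341.5104 + 720.9225) = 32.59
  N2: √((28.61)² + (-15.19)²) = √(818.5321 + 230.7361) = 32.39
  N3: √((15.26)² + (4.08)²) = √(232.8676 + 16.6464) = 15.80
  N4: √((41.47)² + (4.69)²) = √(1719.7609 + 21.9961) = 41.73
  N5: √((32.64)² + (14.35)²) = √(1065.3696 + 205.9225) = 35.66
  → nearest: N3 (15.80)
S at (18.85, -22.71):
  N1: √((-30.63)² + (49.72)²) = √(938.1969 + 2472.0784) = 58.40
  N2: √((-20.50)² + (7.68)²) = √(420.2500 + 58.9824) = 21.89
  N3: √((-33.85)² + (26.95)²) = √(1145.8225 + 726.3025) = 43.27
  N4: √((-7.64)² + (27.56)²) = √(58.3696 + 759.5536) = 28.60
  N5: √((-16.47)² + (37.22)²) = √(271.2609 + 1385.3284) = 40.70
  → nearest: N2 (21.89)
T at (-13.11, -22.50):
  N1: √((1.33)² + (49.51)²) = √(1.7689 + 2451.2401) = 49.53
  N2: √((11.46)² + (7.47)²) = √(131.3316 + 55.8009) = 13.68
  N3: √((-1.89)² + (26.74)²) = √(3.5721 + 715.0276) = 26.81
  N4: √((24.32)² + (27.35)²) = √(591.4624 + 748.0225) = 36.60
  N5: √((15.49)² + (37.01)²) = √(239.9401 + 1369.7401) = 40.12
  → nearest: N2 (13.68)

P→N5; Q→N1; R→N3; S→N2; T→N2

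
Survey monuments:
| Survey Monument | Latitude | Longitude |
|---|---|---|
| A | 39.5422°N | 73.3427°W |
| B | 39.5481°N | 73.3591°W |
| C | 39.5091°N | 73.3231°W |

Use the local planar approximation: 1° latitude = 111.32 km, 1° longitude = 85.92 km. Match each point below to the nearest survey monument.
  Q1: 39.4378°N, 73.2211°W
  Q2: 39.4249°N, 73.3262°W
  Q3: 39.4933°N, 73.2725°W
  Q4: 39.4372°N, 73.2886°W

Q1→C; Q2→C; Q3→C; Q4→C

Q1 at 39.4378°N, 73.2211°W:
  A: √((0.1044·111.32)² + (-0.1216·85.92)²) = √(135.066421 + 109.158029) = 15.6277 km
  B: √((0.1103·111.32)² + (-0.1380·85.92)²) = √(150.763920 + 140.587500) = 17.0690 km
  C: √((0.0713·111.32)² + (-0.1020·85.92)²) = √(62.997810 + 76.804892) = 11.8238 km
  → nearest: C (11.8238 km)
Q2 at 39.4249°N, 73.3262°W:
  A: √((0.1173·111.32)² + (-0.0165·85.92)²) = √(170.507081 + 2.009817) = 13.1346 km
  B: √((0.1232·111.32)² + (-0.0329·85.92)²) = √(188.090911 + 7.990617) = 14.0029 km
  C: √((0.0842·111.32)² + (0.0031·85.92)²) = √(87.855828 + 0.070943) = 9.3769 km
  → nearest: C (9.3769 km)
Q3 at 39.4933°N, 73.2725°W:
  A: √((0.0489·111.32)² + (-0.0702·85.92)²) = √(29.632215 + 36.380006) = 8.1248 km
  B: √((0.0548·111.32)² + (-0.0866·85.92)²) = √(37.214099 + 55.363600) = 9.6217 km
  C: √((0.0158·111.32)² + (-0.0506·85.92)²) = √(3.093574 + 18.901208) = 4.6899 km
  → nearest: C (4.6899 km)
Q4 at 39.4372°N, 73.2886°W:
  A: √((0.1050·111.32)² + (-0.0541·85.92)²) = √(136.623370 + 21.606433) = 12.5789 km
  B: √((0.1109·111.32)² + (-0.0705·85.92)²) = √(152.408605 + 36.691610) = 13.7514 km
  C: √((0.0719·111.32)² + (-0.0345·85.92)²) = √(64.062543 + 8.786719) = 8.5352 km
  → nearest: C (8.5352 km)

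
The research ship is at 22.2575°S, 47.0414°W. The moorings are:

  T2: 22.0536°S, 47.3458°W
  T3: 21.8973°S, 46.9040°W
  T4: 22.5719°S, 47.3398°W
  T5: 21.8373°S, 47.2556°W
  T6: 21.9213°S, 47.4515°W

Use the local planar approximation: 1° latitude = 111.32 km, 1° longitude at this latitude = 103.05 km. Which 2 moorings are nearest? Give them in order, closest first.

T2, T3

Distances from 22.2575°S, 47.0414°W:
T2: √((0.2039·111.32)² + (-0.3044·103.05)²) = √(515.205923 + 983.977773) = 38.7193 km
T3: √((0.3602·111.32)² + (0.1374·103.05)²) = √(1607.806619 + 200.479263) = 42.5239 km
T4: √((-0.3144·111.32)² + (-0.2984·103.05)²) = √(1224.930561 + 945.569880) = 46.5886 km
T5: √((0.4202·111.32)² + (-0.2142·103.05)²) = √(2188.056295 + 487.231014) = 51.7232 km
T6: √((0.3362·111.32)² + (-0.4101·103.05)²) = √(1400.689308 + 1785.975639) = 56.4506 km
Sorted: T2 (38.7193 km) < T3 (42.5239 km) < T4 (46.5886 km) < T5 (51.7232 km) < …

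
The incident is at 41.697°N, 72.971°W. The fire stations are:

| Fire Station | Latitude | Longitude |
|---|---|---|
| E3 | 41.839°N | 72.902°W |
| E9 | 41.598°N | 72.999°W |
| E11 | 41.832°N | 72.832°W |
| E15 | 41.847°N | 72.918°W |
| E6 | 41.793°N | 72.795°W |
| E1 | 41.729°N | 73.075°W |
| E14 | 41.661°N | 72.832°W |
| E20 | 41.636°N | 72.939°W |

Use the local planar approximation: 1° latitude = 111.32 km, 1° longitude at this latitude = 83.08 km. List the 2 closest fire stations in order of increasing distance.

E20, E1

Distances from 41.697°N, 72.971°W:
E3: √((0.142·111.32)² + (0.069·83.08)²) = √(249.87516 + 32.86179) = 16.815 km
E9: √((-0.099·111.32)² + (-0.028·83.08)²) = √(121.45539 + 5.41139) = 11.264 km
E11: √((0.135·111.32)² + (0.139·83.08)²) = √(225.84680 + 133.35908) = 18.953 km
E15: √((0.150·111.32)² + (0.053·83.08)²) = √(278.82320 + 19.38852) = 17.269 km
E6: √((0.096·111.32)² + (0.176·83.08)²) = √(114.20598 + 213.80522) = 18.111 km
E1: √((0.032·111.32)² + (-0.104·83.08)²) = √(12.68955 + 74.65513) = 9.346 km
E14: √((-0.036·111.32)² + (0.139·83.08)²) = √(16.06022 + 133.35908) = 12.224 km
E20: √((-0.061·111.32)² + (0.032·83.08)²) = √(46.11116 + 7.06794) = 7.292 km
Sorted: E20 (7.292 km) < E1 (9.346 km) < E9 (11.264 km) < E14 (12.224 km) < …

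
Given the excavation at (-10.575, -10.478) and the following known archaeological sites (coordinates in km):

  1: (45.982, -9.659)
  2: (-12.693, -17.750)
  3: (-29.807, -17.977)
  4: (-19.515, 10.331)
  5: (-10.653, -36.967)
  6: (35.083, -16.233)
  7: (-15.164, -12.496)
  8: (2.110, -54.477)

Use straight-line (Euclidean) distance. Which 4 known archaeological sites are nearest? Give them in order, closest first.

7, 2, 3, 4

Distances from (-10.575, -10.478):
1: √((56.557)² + (0.819)²) = √(3198.69425 + 0.67076) = 56.563 km
2: √((-2.118)² + (-7.272)²) = √(4.48592 + 52.88198) = 7.574 km
3: √((-19.232)² + (-7.499)²) = √(369.86982 + 56.23500) = 20.642 km
4: √((-8.940)² + (20.809)²) = √(79.92360 + 433.01448) = 22.648 km
5: √((-0.078)² + (-26.489)²) = √(0.00608 + 701.66712) = 26.489 km
6: √((45.658)² + (-5.755)²) = √(2084.65296 + 33.12003) = 46.019 km
7: √((-4.589)² + (-2.018)²) = √(21.05892 + 4.07232) = 5.013 km
8: √((12.685)² + (-43.999)²) = √(160.90922 + 1935.91200) = 45.791 km
Sorted: 7 (5.013 km) < 2 (7.574 km) < 3 (20.642 km) < 4 (22.648 km) < 5 (26.489 km) < 8 (45.791 km) < …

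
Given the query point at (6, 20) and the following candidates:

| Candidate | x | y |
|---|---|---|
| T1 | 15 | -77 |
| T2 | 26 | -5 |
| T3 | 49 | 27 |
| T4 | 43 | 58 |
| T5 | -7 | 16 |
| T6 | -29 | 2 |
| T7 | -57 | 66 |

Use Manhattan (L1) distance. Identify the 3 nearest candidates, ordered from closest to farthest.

Distances from (6, 20):
T1: |9| + |-97| = 9 + 97 = 106
T2: |20| + |-25| = 20 + 25 = 45
T3: |43| + |7| = 43 + 7 = 50
T4: |37| + |38| = 37 + 38 = 75
T5: |-13| + |-4| = 13 + 4 = 17
T6: |-35| + |-18| = 35 + 18 = 53
T7: |-63| + |46| = 63 + 46 = 109
Sorted: T5 (17) < T2 (45) < T3 (50) < T6 (53) < T4 (75) < …

T5, T2, T3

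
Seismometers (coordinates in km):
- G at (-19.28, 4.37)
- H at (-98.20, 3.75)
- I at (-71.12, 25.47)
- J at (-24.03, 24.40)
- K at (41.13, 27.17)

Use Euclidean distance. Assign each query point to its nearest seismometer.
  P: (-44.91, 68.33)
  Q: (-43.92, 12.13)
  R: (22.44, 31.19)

P→J; Q→J; R→K

P at (-44.91, 68.33):
  G: 68.90 km
  H: 83.73 km
  I: 50.24 km
  J: 48.64 km
  K: 95.38 km
  → nearest: J (48.64 km)
Q at (-43.92, 12.13):
  G: 25.83 km
  H: 54.92 km
  I: 30.30 km
  J: 23.37 km
  K: 86.37 km
  → nearest: J (23.37 km)
R at (22.44, 31.19):
  G: 49.60 km
  H: 123.72 km
  I: 93.73 km
  J: 46.96 km
  K: 19.12 km
  → nearest: K (19.12 km)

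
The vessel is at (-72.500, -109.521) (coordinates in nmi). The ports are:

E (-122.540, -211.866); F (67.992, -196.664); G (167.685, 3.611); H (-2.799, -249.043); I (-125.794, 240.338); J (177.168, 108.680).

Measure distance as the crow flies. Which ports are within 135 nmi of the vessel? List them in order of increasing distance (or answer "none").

Distances from (-72.500, -109.521):
E: √((-50.040)² + (-102.345)²) = √(2504.00160 + 10474.49903) = 113.923 nmi
F: √((140.492)² + (-87.143)²) = √(19738.00206 + 7593.90245) = 165.324 nmi
G: √((240.185)² + (113.132)²) = √(57688.83422 + 12798.84942) = 265.495 nmi
H: √((69.701)² + (-139.522)²) = √(4858.22940 + 19466.38848) = 155.964 nmi
I: √((-53.294)² + (349.859)²) = √(2840.25044 + 122401.31988) = 353.895 nmi
J: √((249.668)² + (218.201)²) = √(62334.11022 + 47611.67640) = 331.581 nmi
Threshold 135 nmi: E (113.923 nmi) is within range.

E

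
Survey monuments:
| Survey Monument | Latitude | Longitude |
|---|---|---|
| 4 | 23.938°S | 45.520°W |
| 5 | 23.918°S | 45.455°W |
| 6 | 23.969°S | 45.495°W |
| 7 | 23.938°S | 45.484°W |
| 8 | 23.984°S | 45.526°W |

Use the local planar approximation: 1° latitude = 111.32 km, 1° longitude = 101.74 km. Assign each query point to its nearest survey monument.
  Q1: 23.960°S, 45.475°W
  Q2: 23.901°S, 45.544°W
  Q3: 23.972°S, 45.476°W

Q1 at 23.960°S, 45.475°W:
  4: √((0.022·111.32)² + (-0.045·101.74)²) = √(5.99780 + 20.96083) = 5.192 km
  5: √((0.042·111.32)² + (0.020·101.74)²) = √(21.85974 + 4.14041) = 5.099 km
  6: √((-0.009·111.32)² + (-0.020·101.74)²) = √(1.00376 + 4.14041) = 2.268 km
  7: √((0.022·111.32)² + (-0.009·101.74)²) = √(5.99780 + 0.83843) = 2.615 km
  8: √((-0.024·111.32)² + (-0.051·101.74)²) = √(7.13787 + 26.92302) = 5.836 km
  → nearest: 6 (2.268 km)
Q2 at 23.901°S, 45.544°W:
  4: √((-0.037·111.32)² + (0.024·101.74)²) = √(16.96484 + 5.96219) = 4.788 km
  5: √((-0.017·111.32)² + (0.089·101.74)²) = √(3.58133 + 81.99049) = 9.251 km
  6: √((-0.068·111.32)² + (0.049·101.74)²) = √(57.30127 + 24.85282) = 9.064 km
  7: √((-0.037·111.32)² + (0.060·101.74)²) = √(16.96484 + 37.26370) = 7.364 km
  8: √((-0.083·111.32)² + (0.018·101.74)²) = √(85.36947 + 3.35373) = 9.419 km
  → nearest: 4 (4.788 km)
Q3 at 23.972°S, 45.476°W:
  4: √((0.034·111.32)² + (-0.044·101.74)²) = √(14.32532 + 20.03959) = 5.862 km
  5: √((0.054·111.32)² + (0.021·101.74)²) = √(36.13549 + 4.56480) = 6.380 km
  6: √((0.003·111.32)² + (-0.019·101.74)²) = √(0.11153 + 3.73672) = 1.962 km
  7: √((0.034·111.32)² + (-0.008·101.74)²) = √(14.32532 + 0.66247) = 3.871 km
  8: √((-0.012·111.32)² + (-0.050·101.74)²) = √(1.78447 + 25.87757) = 5.259 km
  → nearest: 6 (1.962 km)

Q1→6; Q2→4; Q3→6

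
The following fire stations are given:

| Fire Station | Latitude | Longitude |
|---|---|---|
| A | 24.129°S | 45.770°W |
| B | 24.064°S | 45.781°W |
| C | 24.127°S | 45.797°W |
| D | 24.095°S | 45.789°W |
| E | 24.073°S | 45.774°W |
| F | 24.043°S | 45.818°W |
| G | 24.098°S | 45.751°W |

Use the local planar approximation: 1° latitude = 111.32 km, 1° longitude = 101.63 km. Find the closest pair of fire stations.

B and E

Pairwise distances:
B–E: 1.229 km
A–C: 2.753 km
D–E: 2.885 km
B–D: 3.545 km
E–G: 3.634 km
C–D: 3.654 km
D–G: 3.876 km
A–G: 3.954 km
A–D: 4.249 km
B–F: 4.428 km
B–G: 4.860 km
E–F: 5.581 km
C–G: 5.681 km
A–E: 6.247 km
C–E: 6.450 km
D–F: 6.496 km
B–C: 7.199 km
A–B: 7.322 km
F–G: 9.157 km
C–F: 9.591 km
A–F: 10.745 km
Closest pair: B–E at 1.229 km.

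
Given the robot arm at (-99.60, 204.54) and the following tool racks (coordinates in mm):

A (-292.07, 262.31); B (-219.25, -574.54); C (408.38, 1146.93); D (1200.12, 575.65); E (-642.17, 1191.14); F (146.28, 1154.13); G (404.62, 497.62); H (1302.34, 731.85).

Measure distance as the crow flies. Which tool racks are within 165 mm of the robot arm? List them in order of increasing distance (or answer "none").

Distances from (-99.60, 204.54):
A: √((-192.47)² + (57.77)²) = √(37044.7009 + 3337.3729) = 200.95 mm
B: √((-119.65)² + (-779.08)²) = √(14316.1225 + 606965.6464) = 788.21 mm
C: √((507.98)² + (942.39)²) = √(258043.6804 + 888098.9121) = 1070.58 mm
D: √((1299.72)² + (371.11)²) = √(1689272.0784 + 137722.6321) = 1351.66 mm
E: √((-542.57)² + (986.60)²) = √(294382.2049 + 973379.5600) = 1125.95 mm
F: √((245.88)² + (949.59)²) = √(60456.9744 + 901721.1681) = 980.91 mm
G: √((504.22)² + (293.08)²) = √(254237.8084 + 85895.8864) = 583.21 mm
H: √((1401.94)² + (527.31)²) = √(1965435.7636 + 278055.8361) = 1497.83 mm
Threshold 165 mm: none within range.

none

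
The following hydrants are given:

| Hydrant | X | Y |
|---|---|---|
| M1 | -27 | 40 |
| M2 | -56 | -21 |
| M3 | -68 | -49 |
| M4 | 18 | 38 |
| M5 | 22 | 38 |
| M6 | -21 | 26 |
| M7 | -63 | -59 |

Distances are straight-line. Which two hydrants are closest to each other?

M4 and M5

Pairwise distances:
M1–M2: √((-29)² + (-61)²) = √(841.000 + 3721.000) = 67.5
M1–M3: √((-41)² + (-89)²) = √(1681.000 + 7921.000) = 98.0
M1–M4: √((45)² + (-2)²) = √(2025.000 + 4.000) = 45.0
M1–M5: √((49)² + (-2)²) = √(2401.000 + 4.000) = 49.0
M1–M6: √((6)² + (-14)²) = √(36.000 + 196.000) = 15.2
M1–M7: √((-36)² + (-99)²) = √(1296.000 + 9801.000) = 105.3
M2–M3: √((-12)² + (-28)²) = √(144.000 + 784.000) = 30.5
M2–M4: √((74)² + (59)²) = √(5476.000 + 3481.000) = 94.6
M2–M5: √((78)² + (59)²) = √(6084.000 + 3481.000) = 97.8
M2–M6: √((35)² + (47)²) = √(1225.000 + 2209.000) = 58.6
M2–M7: √((-7)² + (-38)²) = √(49.000 + 1444.000) = 38.6
M3–M4: √((86)² + (87)²) = √(7396.000 + 7569.000) = 122.3
M3–M5: √((90)² + (87)²) = √(8100.000 + 7569.000) = 125.2
M3–M6: √((47)² + (75)²) = √(2209.000 + 5625.000) = 88.5
M3–M7: √((5)² + (-10)²) = √(25.000 + 100.000) = 11.2
M4–M5: √((4)² + (0)²) = √(16.000 + 0.000) = 4.0
M4–M6: √((-39)² + (-12)²) = √(1521.000 + 144.000) = 40.8
M4–M7: √((-81)² + (-97)²) = √(6561.000 + 9409.000) = 126.4
M5–M6: √((-43)² + (-12)²) = √(1849.000 + 144.000) = 44.6
M5–M7: √((-85)² + (-97)²) = √(7225.000 + 9409.000) = 129.0
M6–M7: √((-42)² + (-85)²) = √(1764.000 + 7225.000) = 94.8
Closest pair: M4–M5 at 4.0.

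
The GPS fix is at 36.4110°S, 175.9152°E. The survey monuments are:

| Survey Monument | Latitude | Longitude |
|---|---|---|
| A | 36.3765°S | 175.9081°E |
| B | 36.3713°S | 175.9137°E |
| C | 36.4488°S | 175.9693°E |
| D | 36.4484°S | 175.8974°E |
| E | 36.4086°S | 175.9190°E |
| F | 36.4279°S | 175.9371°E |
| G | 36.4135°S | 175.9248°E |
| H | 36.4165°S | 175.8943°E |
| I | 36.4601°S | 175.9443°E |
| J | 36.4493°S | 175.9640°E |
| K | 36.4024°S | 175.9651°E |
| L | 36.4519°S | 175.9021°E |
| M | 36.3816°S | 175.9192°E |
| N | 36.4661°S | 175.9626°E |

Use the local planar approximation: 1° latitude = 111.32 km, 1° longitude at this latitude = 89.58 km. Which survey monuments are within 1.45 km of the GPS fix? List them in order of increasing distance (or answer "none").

E, G

Distances from 36.4110°S, 175.9152°E:
A: 3.8928 km
B: 4.4214 km
C: 6.4182 km
D: 4.4583 km
E: 0.4327 km
F: 2.7181 km
G: 0.9039 km
H: 1.9698 km
I: 6.0556 km
J: 6.1064 km
K: 4.5714 km
L: 4.7018 km
M: 3.2924 km
N: 7.4600 km
Threshold 1.45 km: E (0.4327 km), G (0.9039 km) are within range.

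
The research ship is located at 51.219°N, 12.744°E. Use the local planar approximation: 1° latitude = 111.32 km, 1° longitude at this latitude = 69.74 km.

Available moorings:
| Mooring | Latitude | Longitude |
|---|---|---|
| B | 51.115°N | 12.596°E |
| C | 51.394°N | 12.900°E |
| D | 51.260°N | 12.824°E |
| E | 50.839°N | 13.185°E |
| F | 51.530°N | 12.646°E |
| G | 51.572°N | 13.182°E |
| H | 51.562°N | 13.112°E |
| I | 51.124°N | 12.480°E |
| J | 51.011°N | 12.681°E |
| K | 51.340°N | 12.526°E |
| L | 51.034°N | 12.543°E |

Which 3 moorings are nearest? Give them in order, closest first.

D, B, K

Distances from 51.219°N, 12.744°E:
B: 15.510 km
C: 22.313 km
D: 7.208 km
E: 52.300 km
F: 35.289 km
G: 49.772 km
H: 46.006 km
I: 21.232 km
J: 23.568 km
K: 20.312 km
L: 24.912 km
Sorted: D (7.208 km) < B (15.510 km) < K (20.312 km) < I (21.232 km) < C (22.313 km) < …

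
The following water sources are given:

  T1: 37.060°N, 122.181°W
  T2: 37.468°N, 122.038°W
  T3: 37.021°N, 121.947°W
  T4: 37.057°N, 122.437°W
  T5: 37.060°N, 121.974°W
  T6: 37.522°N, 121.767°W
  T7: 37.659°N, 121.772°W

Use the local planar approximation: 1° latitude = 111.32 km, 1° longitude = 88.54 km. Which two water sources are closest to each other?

T3 and T5

Pairwise distances:
T1–T2: 47.150 km
T1–T3: 21.168 km
T1–T4: 22.669 km
T1–T5: 18.328 km
T1–T6: 63.156 km
T1–T7: 75.879 km
T2–T3: 50.408 km
T2–T4: 57.804 km
T2–T5: 45.771 km
T2–T6: 24.736 km
T2–T7: 31.729 km
T3–T4: 43.569 km
T3–T5: 4.956 km
T3–T6: 58.004 km
T3–T7: 72.693 km
T4–T5: 40.995 km
T4–T6: 78.731 km
T4–T7: 89.206 km
T5–T6: 54.598 km
T5–T7: 69.038 km
T6–T7: 15.257 km
Closest pair: T3–T5 at 4.956 km.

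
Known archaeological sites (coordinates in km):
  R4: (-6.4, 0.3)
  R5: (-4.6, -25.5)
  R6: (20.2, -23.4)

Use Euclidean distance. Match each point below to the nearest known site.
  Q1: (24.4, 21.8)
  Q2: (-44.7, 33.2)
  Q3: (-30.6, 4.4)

Q1 at (24.4, 21.8):
  R4: √((-30.8)² + (-21.5)²) = √(948.640 + 462.250) = 37.6 km
  R5: √((-29.0)² + (-47.3)²) = √(841.000 + 2237.290) = 55.5 km
  R6: √((-4.2)² + (-45.2)²) = √(17.640 + 2043.040) = 45.4 km
  → nearest: R4 (37.6 km)
Q2 at (-44.7, 33.2):
  R4: √((38.3)² + (-32.9)²) = √(1466.890 + 1082.410) = 50.5 km
  R5: √((40.1)² + (-58.7)²) = √(1608.010 + 3445.690) = 71.1 km
  R6: √((64.9)² + (-56.6)²) = √(4212.010 + 3203.560) = 86.1 km
  → nearest: R4 (50.5 km)
Q3 at (-30.6, 4.4):
  R4: √((24.2)² + (-4.1)²) = √(585.640 + 16.810) = 24.5 km
  R5: √((26.0)² + (-29.9)²) = √(676.000 + 894.010) = 39.6 km
  R6: √((50.8)² + (-27.8)²) = √(2580.640 + 772.840) = 57.9 km
  → nearest: R4 (24.5 km)

Q1→R4; Q2→R4; Q3→R4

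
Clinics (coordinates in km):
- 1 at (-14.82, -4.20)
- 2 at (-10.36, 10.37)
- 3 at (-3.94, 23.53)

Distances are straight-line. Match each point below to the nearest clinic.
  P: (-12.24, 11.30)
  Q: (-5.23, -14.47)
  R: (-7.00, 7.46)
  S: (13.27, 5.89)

P at (-12.24, 11.30):
  1: √((-2.58)² + (-15.50)²) = √(6.6564 + 240.2500) = 15.71 km
  2: √((1.88)² + (-0.93)²) = √(3.5344 + 0.8649) = 2.10 km
  3: √((8.30)² + (12.23)²) = √(68.8900 + 149.5729) = 14.78 km
  → nearest: 2 (2.10 km)
Q at (-5.23, -14.47):
  1: √((-9.59)² + (10.27)²) = √(91.9681 + 105.4729) = 14.05 km
  2: √((-5.13)² + (24.84)²) = √(26.3169 + 617.0256) = 25.36 km
  3: √((1.29)² + (38.00)²) = √(1.6641 + 1444.0000) = 38.02 km
  → nearest: 1 (14.05 km)
R at (-7.00, 7.46):
  1: √((-7.82)² + (-11.66)²) = √(61.1524 + 135.9556) = 14.04 km
  2: √((-3.36)² + (2.91)²) = √(11.2896 + 8.4681) = 4.44 km
  3: √((3.06)² + (16.07)²) = √(9.3636 + 258.2449) = 16.36 km
  → nearest: 2 (4.44 km)
S at (13.27, 5.89):
  1: √((-28.09)² + (-10.09)²) = √(789.0481 + 101.8081) = 29.85 km
  2: √((-23.63)² + (4.48)²) = √(558.3769 + 20.0704) = 24.05 km
  3: √((-17.21)² + (17.64)²) = √(296.1841 + 311.1696) = 24.64 km
  → nearest: 2 (24.05 km)

P→2; Q→1; R→2; S→2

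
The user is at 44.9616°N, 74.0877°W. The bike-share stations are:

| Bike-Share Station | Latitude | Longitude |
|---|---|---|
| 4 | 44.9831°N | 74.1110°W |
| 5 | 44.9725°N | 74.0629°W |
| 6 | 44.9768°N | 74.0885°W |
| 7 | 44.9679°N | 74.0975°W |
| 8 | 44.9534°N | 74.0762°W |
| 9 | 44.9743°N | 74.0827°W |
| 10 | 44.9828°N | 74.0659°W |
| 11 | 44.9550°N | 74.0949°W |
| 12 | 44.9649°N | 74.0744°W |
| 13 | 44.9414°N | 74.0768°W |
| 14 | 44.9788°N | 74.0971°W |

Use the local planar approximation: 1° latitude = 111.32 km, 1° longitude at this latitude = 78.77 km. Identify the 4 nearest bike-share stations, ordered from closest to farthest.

Distances from 44.9616°N, 74.0877°W:
4: √((0.0215·111.32)² + (-0.0233·78.77)²) = √(5.728268 + 3.368477) = 3.0161 km
5: √((0.0109·111.32)² + (0.0248·78.77)²) = √(1.472310 + 3.816147) = 2.2997 km
6: √((0.0152·111.32)² + (-0.0008·78.77)²) = √(2.863081 + 0.003971) = 1.6932 km
7: √((0.0063·111.32)² + (-0.0098·78.77)²) = √(0.491844 + 0.595901) = 1.0430 km
8: √((-0.0082·111.32)² + (0.0115·78.77)²) = √(0.833248 + 0.820573) = 1.2860 km
9: √((0.0127·111.32)² + (0.0050·78.77)²) = √(1.998729 + 0.155118) = 1.4676 km
10: √((0.0212·111.32)² + (0.0218·78.77)²) = √(5.569524 + 2.948728) = 2.9186 km
11: √((-0.0066·111.32)² + (-0.0072·78.77)²) = √(0.539802 + 0.321652) = 0.9281 km
12: √((0.0033·111.32)² + (0.0133·78.77)²) = √(0.134950 + 1.097552) = 1.1102 km
13: √((-0.0202·111.32)² + (0.0109·78.77)²) = √(5.056490 + 0.737182) = 2.4070 km
14: √((0.0172·111.32)² + (-0.0094·78.77)²) = √(3.666091 + 0.548248) = 2.0529 km
Sorted: 11 (0.9281 km) < 7 (1.0430 km) < 12 (1.1102 km) < 8 (1.2860 km) < 9 (1.4676 km) < 6 (1.6932 km) < …

11, 7, 12, 8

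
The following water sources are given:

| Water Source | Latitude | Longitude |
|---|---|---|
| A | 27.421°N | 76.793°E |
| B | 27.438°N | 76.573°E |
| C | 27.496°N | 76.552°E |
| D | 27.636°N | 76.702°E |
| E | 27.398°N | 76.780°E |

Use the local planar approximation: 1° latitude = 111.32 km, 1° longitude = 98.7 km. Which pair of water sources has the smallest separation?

A and E

Pairwise distances:
A–B: 21.796 km
A–C: 25.209 km
A–D: 25.564 km
A–E: 2.864 km
B–C: 6.781 km
B–D: 25.455 km
B–E: 20.911 km
C–D: 21.496 km
C–E: 25.009 km
D–E: 27.590 km
Closest pair: A–E at 2.864 km.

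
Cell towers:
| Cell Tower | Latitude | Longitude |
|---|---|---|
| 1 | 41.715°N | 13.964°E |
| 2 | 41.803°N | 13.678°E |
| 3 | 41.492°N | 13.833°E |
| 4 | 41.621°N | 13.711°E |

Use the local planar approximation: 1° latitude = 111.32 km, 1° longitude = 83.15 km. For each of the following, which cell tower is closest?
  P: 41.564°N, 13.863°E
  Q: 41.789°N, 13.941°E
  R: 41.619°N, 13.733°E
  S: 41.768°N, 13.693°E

P at 41.564°N, 13.863°E:
  1: √((0.151·111.32)² + (0.101·83.15)²) = √(282.55324 + 70.52892) = 18.790 km
  2: √((0.239·111.32)² + (-0.185·83.15)²) = √(707.85157 + 236.62900) = 30.732 km
  3: √((-0.072·111.32)² + (-0.030·83.15)²) = √(64.24087 + 6.22253) = 8.394 km
  4: √((0.057·111.32)² + (-0.152·83.15)²) = √(40.26207 + 159.73927) = 14.142 km
  → nearest: 3 (8.394 km)
Q at 41.789°N, 13.941°E:
  1: √((-0.074·111.32)² + (0.023·83.15)²) = √(67.85937 + 3.65747) = 8.457 km
  2: √((0.014·111.32)² + (-0.263·83.15)²) = √(2.42886 + 478.22911) = 21.924 km
  3: √((-0.297·111.32)² + (-0.108·83.15)²) = √(1093.09849 + 80.64399) = 34.260 km
  4: √((-0.168·111.32)² + (-0.230·83.15)²) = √(349.75583 + 365.74650) = 26.749 km
  → nearest: 1 (8.457 km)
R at 41.619°N, 13.733°E:
  1: √((0.096·111.32)² + (0.231·83.15)²) = √(114.20598 + 368.93382) = 21.980 km
  2: √((0.184·111.32)² + (-0.055·83.15)²) = √(419.54837 + 20.91462) = 20.987 km
  3: √((-0.127·111.32)² + (0.100·83.15)²) = √(199.87286 + 69.13922) = 16.402 km
  4: √((0.002·111.32)² + (-0.022·83.15)²) = √(0.04957 + 3.34634) = 1.843 km
  → nearest: 4 (1.843 km)
S at 41.768°N, 13.693°E:
  1: √((-0.053·111.32)² + (0.271·83.15)²) = √(34.80953 + 507.76538) = 23.293 km
  2: √((0.035·111.32)² + (-0.015·83.15)²) = √(15.18037 + 1.55563) = 4.091 km
  3: √((-0.276·111.32)² + (0.140·83.15)²) = √(943.98384 + 135.51288) = 32.856 km
  4: √((-0.147·111.32)² + (0.018·83.15)²) = √(267.78181 + 2.24011) = 16.432 km
  → nearest: 2 (4.091 km)

P→3; Q→1; R→4; S→2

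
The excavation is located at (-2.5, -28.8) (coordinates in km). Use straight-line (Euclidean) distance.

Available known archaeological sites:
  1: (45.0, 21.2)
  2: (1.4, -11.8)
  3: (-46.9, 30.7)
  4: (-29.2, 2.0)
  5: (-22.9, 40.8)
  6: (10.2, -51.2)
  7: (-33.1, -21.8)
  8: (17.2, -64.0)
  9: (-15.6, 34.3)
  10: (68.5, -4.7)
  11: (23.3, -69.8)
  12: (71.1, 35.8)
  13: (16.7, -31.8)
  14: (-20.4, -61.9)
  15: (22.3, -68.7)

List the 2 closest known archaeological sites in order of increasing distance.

2, 13

Distances from (-2.5, -28.8):
1: √((47.5)² + (50.0)²) = √(2256.250 + 2500.000) = 69.0 km
2: √((3.9)² + (17.0)²) = √(15.210 + 289.000) = 17.4 km
3: √((-44.4)² + (59.5)²) = √(1971.360 + 3540.250) = 74.2 km
4: √((-26.7)² + (30.8)²) = √(712.890 + 948.640) = 40.8 km
5: √((-20.4)² + (69.6)²) = √(416.160 + 4844.160) = 72.5 km
6: √((12.7)² + (-22.4)²) = √(161.290 + 501.760) = 25.7 km
7: √((-30.6)² + (7.0)²) = √(936.360 + 49.000) = 31.4 km
8: √((19.7)² + (-35.2)²) = √(388.090 + 1239.040) = 40.3 km
9: √((-13.1)² + (63.1)²) = √(171.610 + 3981.610) = 64.4 km
10: √((71.0)² + (24.1)²) = √(5041.000 + 580.810) = 75.0 km
11: √((25.8)² + (-41.0)²) = √(665.640 + 1681.000) = 48.4 km
12: √((73.6)² + (64.6)²) = √(5416.960 + 4173.160) = 97.9 km
13: √((19.2)² + (-3.0)²) = √(368.640 + 9.000) = 19.4 km
14: √((-17.9)² + (-33.1)²) = √(320.410 + 1095.610) = 37.6 km
15: √((24.8)² + (-39.9)²) = √(615.040 + 1592.010) = 47.0 km
Sorted: 2 (17.4 km) < 13 (19.4 km) < 6 (25.7 km) < 7 (31.4 km) < …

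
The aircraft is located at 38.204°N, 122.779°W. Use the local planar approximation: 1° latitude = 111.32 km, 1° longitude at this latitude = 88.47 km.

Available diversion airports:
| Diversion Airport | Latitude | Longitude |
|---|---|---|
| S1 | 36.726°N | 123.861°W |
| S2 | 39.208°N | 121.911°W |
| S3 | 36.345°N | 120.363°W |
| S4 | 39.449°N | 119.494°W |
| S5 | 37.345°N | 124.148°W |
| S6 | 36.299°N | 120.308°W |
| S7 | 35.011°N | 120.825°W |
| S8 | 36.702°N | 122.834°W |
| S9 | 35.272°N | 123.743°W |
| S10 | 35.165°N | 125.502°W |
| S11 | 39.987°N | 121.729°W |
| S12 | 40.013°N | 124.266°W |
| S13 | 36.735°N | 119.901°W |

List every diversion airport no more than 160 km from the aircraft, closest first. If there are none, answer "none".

S2, S5

Distances from 38.204°N, 122.779°W:
S1: 190.351 km
S2: 135.604 km
S3: 297.510 km
S4: 321.979 km
S5: 154.314 km
S6: 304.568 km
S7: 395.253 km
S8: 167.273 km
S9: 337.349 km
S10: 415.310 km
S11: 219.146 km
S12: 240.541 km
S13: 302.608 km
Threshold 160 km: S2 (135.604 km), S5 (154.314 km) are within range.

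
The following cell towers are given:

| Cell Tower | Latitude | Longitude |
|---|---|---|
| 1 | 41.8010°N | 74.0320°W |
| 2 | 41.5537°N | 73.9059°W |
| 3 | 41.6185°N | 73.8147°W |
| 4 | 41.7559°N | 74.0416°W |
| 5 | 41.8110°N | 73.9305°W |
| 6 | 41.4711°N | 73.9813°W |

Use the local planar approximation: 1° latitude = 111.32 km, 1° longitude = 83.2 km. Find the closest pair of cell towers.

Pairwise distances:
1–2: √((-0.2473·111.32)² + (0.1261·83.2)²) = √(757.869846 + 110.071992) = 29.4609 km
1–3: √((-0.1825·111.32)² + (0.2173·83.2)²) = √(412.735793 + 326.863258) = 27.1956 km
1–4: √((-0.0451·111.32)² + (-0.0096·83.2)²) = √(25.205742 + 0.637954) = 5.0837 km
1–5: √((0.0100·111.32)² + (0.1015·83.2)²) = √(1.239214 + 71.314647) = 8.5179 km
1–6: √((-0.3299·111.32)² + (0.0507·83.2)²) = √(1348.686550 + 17.793549) = 36.9659 km
2–3: √((0.0648·111.32)² + (0.0912·83.2)²) = √(52.035102 + 57.575316) = 10.4695 km
2–4: √((0.2022·111.32)² + (-0.1357·83.2)²) = √(506.650759 + 127.469519) = 25.1817 km
2–5: √((0.2573·111.32)² + (-0.0246·83.2)²) = √(820.400597 + 4.189063) = 28.7157 km
2–6: √((-0.0826·111.32)² + (-0.0754·83.2)²) = √(84.548613 + 39.354042) = 11.1312 km
3–4: √((0.1374·111.32)² + (-0.2269·83.2)²) = √(233.948282 + 356.381904) = 24.2967 km
3–5: √((0.1925·111.32)² + (-0.1158·83.2)²) = √(459.206327 + 92.824746) = 23.4953 km
3–6: √((-0.1474·111.32)² + (-0.1666·83.2)²) = √(269.241104 + 192.130648) = 21.4796 km
4–5: √((0.0551·111.32)² + (0.1111·83.2)²) = √(37.622668 + 85.442662) = 11.0935 km
4–6: √((-0.2848·111.32)² + (0.0603·83.2)²) = √(1005.139558 + 25.169888) = 32.0984 km
5–6: √((-0.3399·111.32)² + (-0.0508·83.2)²) = √(1431.689120 + 17.863809) = 38.0730 km
Closest pair: 1–4 at 5.0837 km.

1 and 4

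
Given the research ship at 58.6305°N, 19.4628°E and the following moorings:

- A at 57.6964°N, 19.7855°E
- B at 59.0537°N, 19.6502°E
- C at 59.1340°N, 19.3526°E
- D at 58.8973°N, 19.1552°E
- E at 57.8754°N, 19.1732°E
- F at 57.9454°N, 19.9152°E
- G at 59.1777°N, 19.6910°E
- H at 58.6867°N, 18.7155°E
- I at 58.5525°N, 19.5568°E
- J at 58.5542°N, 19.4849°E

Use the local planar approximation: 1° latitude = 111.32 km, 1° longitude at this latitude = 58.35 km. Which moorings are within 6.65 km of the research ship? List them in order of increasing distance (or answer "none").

none

Distances from 58.6305°N, 19.4628°E:
A: √((-0.9341·111.32)² + (0.3227·58.35)²) = √(10812.674752 + 354.551765) = 105.6751 km
B: √((0.4232·111.32)² + (0.1874·58.35)²) = √(2219.410894 + 119.569632) = 48.3630 km
C: √((0.5035·111.32)² + (-0.1102·58.35)²) = √(3141.559902 + 41.347086) = 56.4173 km
D: √((0.2668·111.32)² + (-0.3076·58.35)²) = √(882.100454 + 322.147216) = 34.7023 km
E: √((-0.7551·111.32)² + (-0.2896·58.35)²) = √(7065.702309 + 285.547811) = 85.7394 km
F: √((-0.6851·111.32)² + (0.4524·58.35)²) = √(5816.400865 + 696.830118) = 80.7046 km
G: √((0.5472·111.32)² + (0.2282·58.35)²) = √(3710.552432 + 177.301741) = 62.3527 km
H: √((0.0562·111.32)² + (-0.7473·58.35)²) = √(39.139838 + 1901.392101) = 44.0515 km
I: √((-0.0780·111.32)² + (0.0940·58.35)²) = √(75.393794 + 30.084128) = 10.2702 km
J: √((-0.0763·111.32)² + (0.0221·58.35)²) = √(72.143211 + 1.662901) = 8.5910 km
Threshold 6.65 km: none within range.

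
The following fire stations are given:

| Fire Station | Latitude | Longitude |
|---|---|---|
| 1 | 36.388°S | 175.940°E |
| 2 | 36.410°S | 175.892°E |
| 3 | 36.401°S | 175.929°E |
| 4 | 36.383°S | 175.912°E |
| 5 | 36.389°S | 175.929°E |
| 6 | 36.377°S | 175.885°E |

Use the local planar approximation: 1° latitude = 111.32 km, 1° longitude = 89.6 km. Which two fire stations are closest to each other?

1 and 5

Pairwise distances:
1–2: 4.949 km
1–3: 1.751 km
1–4: 2.570 km
1–5: 0.992 km
1–6: 5.078 km
2–3: 3.463 km
2–4: 3.499 km
2–5: 4.057 km
2–6: 3.727 km
3–4: 2.517 km
3–5: 1.336 km
3–6: 4.762 km
4–5: 1.663 km
4–6: 2.510 km
5–6: 4.163 km
Closest pair: 1–5 at 0.992 km.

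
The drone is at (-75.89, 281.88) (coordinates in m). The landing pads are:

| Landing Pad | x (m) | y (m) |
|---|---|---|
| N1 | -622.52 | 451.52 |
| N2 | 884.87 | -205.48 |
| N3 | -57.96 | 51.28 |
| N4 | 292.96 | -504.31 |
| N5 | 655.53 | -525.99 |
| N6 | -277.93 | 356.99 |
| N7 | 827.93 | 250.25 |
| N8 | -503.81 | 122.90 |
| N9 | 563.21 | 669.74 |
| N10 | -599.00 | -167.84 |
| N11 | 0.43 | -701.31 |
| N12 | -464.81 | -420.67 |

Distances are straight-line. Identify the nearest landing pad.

Distances from (-75.89, 281.88):
N1: √((-546.63)² + (169.64)²) = √(298804.3569 + 28777.7296) = 572.35 m
N2: √((960.76)² + (-487.36)²) = √(923059.7776 + 237519.7696) = 1077.30 m
N3: √((17.93)² + (-230.60)²) = √(321.4849 + 53176.3600) = 231.30 m
N4: √((368.85)² + (-786.19)²) = √(136050.3225 + 618094.7161) = 868.42 m
N5: √((731.42)² + (-807.87)²) = √(534975.2164 + 652653.9369) = 1089.78 m
N6: √((-202.04)² + (75.11)²) = √(40820.1616 + 5641.5121) = 215.55 m
N7: √((903.82)² + (-31.63)²) = √(816890.5924 + 1000.4569) = 904.37 m
N8: √((-427.92)² + (-158.98)²) = √(183115.5264 + 25274.6404) = 456.50 m
N9: √((639.10)² + (387.86)²) = √(408448.8100 + 150435.3796) = 747.59 m
N10: √((-523.11)² + (-449.72)²) = √(273644.0721 + 202248.0784) = 689.85 m
N11: √((76.32)² + (-983.19)²) = √(5824.7424 + 966662.5761) = 986.15 m
N12: √((-388.92)² + (-702.55)²) = √(151258.7664 + 493576.5025) = 803.02 m
Minimum: N6 at 215.55 m.

N6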